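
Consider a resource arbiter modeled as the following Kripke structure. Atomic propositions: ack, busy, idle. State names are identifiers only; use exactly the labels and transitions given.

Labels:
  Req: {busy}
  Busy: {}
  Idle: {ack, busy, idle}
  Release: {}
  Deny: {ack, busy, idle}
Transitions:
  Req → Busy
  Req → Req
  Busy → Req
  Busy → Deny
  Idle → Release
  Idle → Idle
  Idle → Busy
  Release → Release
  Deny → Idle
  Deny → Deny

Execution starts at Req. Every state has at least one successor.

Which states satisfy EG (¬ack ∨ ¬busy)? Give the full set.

{Req, Busy, Release}

States satisfying ¬ack ∨ ¬busy: {Req, Busy, Release}.
States satisfying EG (¬ack ∨ ¬busy): {Req, Busy, Release}.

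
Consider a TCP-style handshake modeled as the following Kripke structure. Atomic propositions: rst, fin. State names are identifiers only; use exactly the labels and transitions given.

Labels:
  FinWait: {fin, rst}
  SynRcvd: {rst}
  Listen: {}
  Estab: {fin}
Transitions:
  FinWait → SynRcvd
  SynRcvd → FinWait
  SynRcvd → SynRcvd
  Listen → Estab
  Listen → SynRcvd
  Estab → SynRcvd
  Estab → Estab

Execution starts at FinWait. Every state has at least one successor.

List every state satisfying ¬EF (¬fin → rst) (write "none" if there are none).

States satisfying ¬fin → rst: {FinWait, SynRcvd, Estab}.
States satisfying EF (¬fin → rst): {FinWait, SynRcvd, Listen, Estab}.
States satisfying ¬EF (¬fin → rst): ∅.

none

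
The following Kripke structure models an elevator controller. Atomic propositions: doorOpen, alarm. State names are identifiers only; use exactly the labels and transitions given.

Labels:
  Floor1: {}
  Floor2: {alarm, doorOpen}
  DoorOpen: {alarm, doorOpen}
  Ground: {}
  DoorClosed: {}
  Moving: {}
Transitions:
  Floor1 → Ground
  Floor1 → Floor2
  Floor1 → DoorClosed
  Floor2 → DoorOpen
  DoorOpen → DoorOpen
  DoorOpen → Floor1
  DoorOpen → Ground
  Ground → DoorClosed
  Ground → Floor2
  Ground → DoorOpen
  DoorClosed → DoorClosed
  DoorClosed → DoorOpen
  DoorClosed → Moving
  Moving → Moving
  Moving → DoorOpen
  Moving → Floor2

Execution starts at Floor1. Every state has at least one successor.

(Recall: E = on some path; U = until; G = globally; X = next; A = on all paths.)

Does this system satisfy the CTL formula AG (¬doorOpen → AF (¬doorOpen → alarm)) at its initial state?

Does not hold

States satisfying ¬doorOpen → AF (¬doorOpen → alarm): {Floor2, DoorOpen}.
States satisfying AG (¬doorOpen → AF (¬doorOpen → alarm)): ∅.
DoorClosed is reachable from Floor1 and violates ¬doorOpen → AF (¬doorOpen → alarm), so AG fails at Floor1.
Floor1 ∉ Sat(AG (¬doorOpen → AF (¬doorOpen → alarm))).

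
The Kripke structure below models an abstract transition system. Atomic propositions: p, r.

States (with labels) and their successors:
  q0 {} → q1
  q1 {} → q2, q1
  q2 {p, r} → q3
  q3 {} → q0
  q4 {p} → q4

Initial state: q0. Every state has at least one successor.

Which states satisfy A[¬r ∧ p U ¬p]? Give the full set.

{q0, q1, q3}

States satisfying ¬r ∧ p: {q4}.
States satisfying ¬p: {q0, q1, q3}.
States satisfying A[¬r ∧ p U ¬p]: {q0, q1, q3}.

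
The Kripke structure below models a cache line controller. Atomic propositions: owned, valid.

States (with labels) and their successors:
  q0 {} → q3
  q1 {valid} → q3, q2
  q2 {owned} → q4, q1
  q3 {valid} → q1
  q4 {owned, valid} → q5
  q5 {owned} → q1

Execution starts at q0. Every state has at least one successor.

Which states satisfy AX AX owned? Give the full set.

none

States satisfying AX owned: {q4}.
States satisfying AX AX owned: ∅.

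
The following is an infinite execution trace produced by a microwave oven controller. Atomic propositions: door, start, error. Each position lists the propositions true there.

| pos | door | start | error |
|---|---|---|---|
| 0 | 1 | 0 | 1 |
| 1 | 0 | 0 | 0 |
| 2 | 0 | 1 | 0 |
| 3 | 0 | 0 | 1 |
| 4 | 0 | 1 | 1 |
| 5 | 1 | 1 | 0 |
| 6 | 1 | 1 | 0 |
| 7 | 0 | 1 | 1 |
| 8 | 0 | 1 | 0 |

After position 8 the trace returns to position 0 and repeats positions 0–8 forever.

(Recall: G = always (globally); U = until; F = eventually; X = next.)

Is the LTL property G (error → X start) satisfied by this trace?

error → X start must hold at every position from 0 onward. It fails at position 0, so G (error → X start) is false.
Positions where error holds: 0, 3, 4, 7.
Check X start at each: 0→fails, 3→ok, 4→ok, 7→ok.

Violated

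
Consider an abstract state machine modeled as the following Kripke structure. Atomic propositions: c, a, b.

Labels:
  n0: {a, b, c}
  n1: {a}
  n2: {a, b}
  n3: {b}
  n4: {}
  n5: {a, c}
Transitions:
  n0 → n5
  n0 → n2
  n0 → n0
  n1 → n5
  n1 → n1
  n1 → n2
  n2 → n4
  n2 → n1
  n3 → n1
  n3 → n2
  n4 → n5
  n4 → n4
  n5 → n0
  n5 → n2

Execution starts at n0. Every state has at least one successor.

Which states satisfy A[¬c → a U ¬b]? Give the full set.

States satisfying ¬c → a: {n0, n1, n2, n5}.
States satisfying ¬b: {n1, n4, n5}.
States satisfying A[¬c → a U ¬b]: {n1, n2, n4, n5}.

{n1, n2, n4, n5}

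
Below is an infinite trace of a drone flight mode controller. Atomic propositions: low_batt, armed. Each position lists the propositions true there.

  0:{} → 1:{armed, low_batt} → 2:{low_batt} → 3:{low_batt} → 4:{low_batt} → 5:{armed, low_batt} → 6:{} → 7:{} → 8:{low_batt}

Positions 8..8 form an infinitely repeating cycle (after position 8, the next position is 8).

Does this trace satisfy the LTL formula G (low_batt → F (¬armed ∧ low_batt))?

low_batt → F (¬armed ∧ low_batt) holds at every position 0..8, and those are all positions ever visited, so G (low_batt → F (¬armed ∧ low_batt)) holds.
Positions where low_batt holds: 1, 2, 3, 4, 5, 8.
Check F (¬armed ∧ low_batt) at each: 1→ok, 2→ok, 3→ok, 4→ok, 5→ok, 8→ok.

Yes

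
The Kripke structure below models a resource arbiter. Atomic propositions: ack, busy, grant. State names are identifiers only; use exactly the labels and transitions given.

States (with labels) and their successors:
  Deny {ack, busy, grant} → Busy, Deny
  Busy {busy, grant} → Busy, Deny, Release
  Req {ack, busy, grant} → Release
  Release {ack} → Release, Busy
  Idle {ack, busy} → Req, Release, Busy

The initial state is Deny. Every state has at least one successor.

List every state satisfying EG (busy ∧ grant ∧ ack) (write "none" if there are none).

States satisfying busy ∧ grant ∧ ack: {Deny, Req}.
States satisfying EG (busy ∧ grant ∧ ack): {Deny}.

{Deny}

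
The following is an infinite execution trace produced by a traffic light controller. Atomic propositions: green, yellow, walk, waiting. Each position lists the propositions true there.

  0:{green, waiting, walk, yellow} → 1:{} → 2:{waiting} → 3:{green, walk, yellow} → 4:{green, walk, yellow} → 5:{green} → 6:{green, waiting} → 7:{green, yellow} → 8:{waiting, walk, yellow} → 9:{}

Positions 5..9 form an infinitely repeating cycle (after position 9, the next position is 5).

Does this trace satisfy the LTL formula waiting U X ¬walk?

Walking from position 0: X ¬walk first holds at position 0, and waiting holds at every earlier position along the way, so waiting U X ¬walk holds.

Satisfied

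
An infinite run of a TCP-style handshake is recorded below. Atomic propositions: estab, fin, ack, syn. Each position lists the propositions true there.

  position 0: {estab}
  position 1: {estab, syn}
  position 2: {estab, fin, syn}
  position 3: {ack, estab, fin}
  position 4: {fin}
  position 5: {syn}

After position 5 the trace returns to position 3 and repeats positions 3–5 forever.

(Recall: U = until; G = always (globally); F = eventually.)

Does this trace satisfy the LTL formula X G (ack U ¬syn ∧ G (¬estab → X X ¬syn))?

Violated

The position after 0 is 1; G (ack U ¬syn ∧ G (¬estab → X X ¬syn)) is false there.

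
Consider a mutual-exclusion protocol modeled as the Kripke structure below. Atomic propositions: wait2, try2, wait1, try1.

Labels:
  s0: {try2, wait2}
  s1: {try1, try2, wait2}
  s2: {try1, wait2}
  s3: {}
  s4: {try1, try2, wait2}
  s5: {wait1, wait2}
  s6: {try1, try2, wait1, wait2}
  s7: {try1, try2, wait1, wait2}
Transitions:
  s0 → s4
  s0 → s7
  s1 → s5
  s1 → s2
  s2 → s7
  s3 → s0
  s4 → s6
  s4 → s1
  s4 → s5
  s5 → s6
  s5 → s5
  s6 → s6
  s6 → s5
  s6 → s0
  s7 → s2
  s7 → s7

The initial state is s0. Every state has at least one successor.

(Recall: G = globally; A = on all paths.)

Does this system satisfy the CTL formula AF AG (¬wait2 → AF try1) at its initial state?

Satisfied

States satisfying AG (¬wait2 → AF try1): {s0, s1, s2, s3, s4, s5, s6, s7}.
States satisfying AF AG (¬wait2 → AF try1): {s0, s1, s2, s3, s4, s5, s6, s7}.
s0 ∈ Sat(AF AG (¬wait2 → AF try1)).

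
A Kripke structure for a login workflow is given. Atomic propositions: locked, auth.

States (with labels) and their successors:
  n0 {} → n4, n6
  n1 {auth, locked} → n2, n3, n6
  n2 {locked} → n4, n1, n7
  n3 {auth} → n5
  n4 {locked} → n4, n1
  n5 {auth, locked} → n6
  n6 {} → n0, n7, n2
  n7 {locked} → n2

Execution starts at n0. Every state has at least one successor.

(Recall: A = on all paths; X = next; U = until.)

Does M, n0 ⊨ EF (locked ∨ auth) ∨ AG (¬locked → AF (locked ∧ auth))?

States satisfying locked ∨ auth: {n1, n2, n3, n4, n5, n7}.
States satisfying EF (locked ∨ auth): {n0, n1, n2, n3, n4, n5, n6, n7}.
States satisfying ¬locked → AF (locked ∧ auth): {n1, n2, n3, n4, n5, n7}.
States satisfying AG (¬locked → AF (locked ∧ auth)): ∅.
States satisfying EF (locked ∨ auth) ∨ AG (¬locked → AF (locked ∧ auth)): {n0, n1, n2, n3, n4, n5, n6, n7}.
n0 ∈ Sat(EF (locked ∨ auth) ∨ AG (¬locked → AF (locked ∧ auth))).

Holds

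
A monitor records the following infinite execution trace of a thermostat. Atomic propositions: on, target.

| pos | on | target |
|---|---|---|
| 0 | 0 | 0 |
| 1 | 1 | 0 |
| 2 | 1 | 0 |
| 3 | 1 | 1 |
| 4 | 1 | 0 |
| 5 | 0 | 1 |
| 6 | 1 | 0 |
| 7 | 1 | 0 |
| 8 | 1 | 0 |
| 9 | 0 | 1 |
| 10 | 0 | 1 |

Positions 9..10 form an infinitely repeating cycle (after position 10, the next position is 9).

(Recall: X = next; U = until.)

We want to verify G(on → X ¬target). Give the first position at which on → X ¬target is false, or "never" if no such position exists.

Check on → X ¬target at each position in order: 0 ✓, 1 ✓.
At position 2 the labels are {on} and the next position 3 has {on, target}, so on → X ¬target is false there. This is the first violation.

2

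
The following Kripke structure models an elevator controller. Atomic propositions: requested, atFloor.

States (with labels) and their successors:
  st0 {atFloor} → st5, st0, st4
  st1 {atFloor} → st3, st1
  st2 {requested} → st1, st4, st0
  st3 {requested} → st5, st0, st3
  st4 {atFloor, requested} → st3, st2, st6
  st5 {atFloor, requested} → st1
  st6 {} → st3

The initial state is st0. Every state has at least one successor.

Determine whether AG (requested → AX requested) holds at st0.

States satisfying requested → AX requested: {st0, st1, st6}.
States satisfying AG (requested → AX requested): ∅.
st2 is reachable from st0 and violates requested → AX requested, so AG fails at st0.
st0 ∉ Sat(AG (requested → AX requested)).

No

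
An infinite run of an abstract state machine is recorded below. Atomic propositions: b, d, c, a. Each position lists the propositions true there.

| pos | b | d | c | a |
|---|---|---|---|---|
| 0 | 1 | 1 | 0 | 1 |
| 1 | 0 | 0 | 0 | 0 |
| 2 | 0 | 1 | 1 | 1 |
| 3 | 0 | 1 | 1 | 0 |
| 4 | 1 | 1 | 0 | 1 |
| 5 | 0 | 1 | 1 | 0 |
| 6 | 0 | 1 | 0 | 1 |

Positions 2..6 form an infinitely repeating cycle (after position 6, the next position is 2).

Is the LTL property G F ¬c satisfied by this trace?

Holds

F ¬c holds at every position 0..6, and those are all positions ever visited, so G F ¬c holds.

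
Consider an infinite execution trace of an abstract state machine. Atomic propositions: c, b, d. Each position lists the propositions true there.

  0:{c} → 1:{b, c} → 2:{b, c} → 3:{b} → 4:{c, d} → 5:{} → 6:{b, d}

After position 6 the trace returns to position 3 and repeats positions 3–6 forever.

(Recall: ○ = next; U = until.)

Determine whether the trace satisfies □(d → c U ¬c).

d → c U ¬c holds at every position 0..6, and those are all positions ever visited, so □(d → c U ¬c) holds.
Positions where d holds: 4, 6.
Check c U ¬c at each: 4→ok, 6→ok.

Yes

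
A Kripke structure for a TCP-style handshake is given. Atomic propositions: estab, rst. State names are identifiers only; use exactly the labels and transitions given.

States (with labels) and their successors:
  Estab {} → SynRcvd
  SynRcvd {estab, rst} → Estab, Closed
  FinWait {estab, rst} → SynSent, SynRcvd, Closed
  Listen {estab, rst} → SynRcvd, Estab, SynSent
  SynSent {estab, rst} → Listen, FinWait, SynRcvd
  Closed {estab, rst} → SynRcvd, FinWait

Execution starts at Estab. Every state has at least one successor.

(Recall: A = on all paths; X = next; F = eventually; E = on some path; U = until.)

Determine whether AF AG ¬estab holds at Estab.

No

States satisfying AG ¬estab: ∅.
States satisfying AF AG ¬estab: ∅.
There is a path from Estab along which AG ¬estab never holds.
Estab ∉ Sat(AF AG ¬estab).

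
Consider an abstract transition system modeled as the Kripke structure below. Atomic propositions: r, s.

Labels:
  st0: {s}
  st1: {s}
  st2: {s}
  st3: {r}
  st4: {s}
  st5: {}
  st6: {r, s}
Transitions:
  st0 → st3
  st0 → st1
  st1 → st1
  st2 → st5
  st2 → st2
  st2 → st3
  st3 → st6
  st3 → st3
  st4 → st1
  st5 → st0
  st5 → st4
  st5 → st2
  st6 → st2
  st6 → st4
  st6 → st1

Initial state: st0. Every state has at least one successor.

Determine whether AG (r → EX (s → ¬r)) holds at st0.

States satisfying r → EX (s → ¬r): {st0, st1, st2, st3, st4, st5, st6}.
States satisfying AG (r → EX (s → ¬r)): {st0, st1, st2, st3, st4, st5, st6}.
Every state reachable from st0 satisfies r → EX (s → ¬r).
st0 ∈ Sat(AG (r → EX (s → ¬r))).

Yes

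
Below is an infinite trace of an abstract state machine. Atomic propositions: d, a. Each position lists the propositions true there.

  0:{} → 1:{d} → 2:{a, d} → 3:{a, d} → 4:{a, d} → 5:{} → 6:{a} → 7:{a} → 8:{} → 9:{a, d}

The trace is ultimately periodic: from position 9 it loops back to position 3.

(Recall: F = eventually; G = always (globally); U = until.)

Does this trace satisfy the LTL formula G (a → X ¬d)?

Violated

a → X ¬d must hold at every position from 0 onward. It fails at position 2, so G (a → X ¬d) is false.
Positions where a holds: 2, 3, 4, 6, 7, 9.
Check X ¬d at each: 2→fails, 3→fails, 4→ok, 6→ok, 7→ok, 9→fails.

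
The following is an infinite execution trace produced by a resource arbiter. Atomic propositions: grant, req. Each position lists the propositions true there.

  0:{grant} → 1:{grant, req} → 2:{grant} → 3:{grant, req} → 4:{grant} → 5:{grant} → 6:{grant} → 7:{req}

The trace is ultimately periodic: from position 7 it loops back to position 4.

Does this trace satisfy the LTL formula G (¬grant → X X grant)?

Satisfied

¬grant → X X grant holds at every position 0..7, and those are all positions ever visited, so G (¬grant → X X grant) holds.
Positions where ¬grant holds: 7.
Check X X grant at each: 7→ok.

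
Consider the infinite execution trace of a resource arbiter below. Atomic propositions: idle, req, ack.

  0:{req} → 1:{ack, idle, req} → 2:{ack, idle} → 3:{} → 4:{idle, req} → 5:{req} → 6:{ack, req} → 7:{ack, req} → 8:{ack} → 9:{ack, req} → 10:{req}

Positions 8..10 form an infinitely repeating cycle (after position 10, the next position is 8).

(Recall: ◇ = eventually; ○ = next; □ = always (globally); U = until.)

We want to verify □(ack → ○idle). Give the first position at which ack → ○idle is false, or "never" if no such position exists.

Check ack → ○idle at each position in order: 0 ✓, 1 ✓.
At position 2 the labels are {ack, idle} and the next position 3 has {}, so ack → ○idle is false there. This is the first violation.

2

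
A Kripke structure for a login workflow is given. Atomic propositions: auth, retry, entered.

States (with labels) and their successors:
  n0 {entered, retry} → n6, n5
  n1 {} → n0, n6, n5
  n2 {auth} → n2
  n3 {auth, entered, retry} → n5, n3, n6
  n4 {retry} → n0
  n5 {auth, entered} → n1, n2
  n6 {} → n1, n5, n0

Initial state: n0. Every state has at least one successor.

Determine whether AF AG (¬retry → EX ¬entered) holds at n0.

States satisfying AG (¬retry → EX ¬entered): {n0, n1, n2, n3, n4, n5, n6}.
States satisfying AF AG (¬retry → EX ¬entered): {n0, n1, n2, n3, n4, n5, n6}.
n0 ∈ Sat(AF AG (¬retry → EX ¬entered)).

Satisfied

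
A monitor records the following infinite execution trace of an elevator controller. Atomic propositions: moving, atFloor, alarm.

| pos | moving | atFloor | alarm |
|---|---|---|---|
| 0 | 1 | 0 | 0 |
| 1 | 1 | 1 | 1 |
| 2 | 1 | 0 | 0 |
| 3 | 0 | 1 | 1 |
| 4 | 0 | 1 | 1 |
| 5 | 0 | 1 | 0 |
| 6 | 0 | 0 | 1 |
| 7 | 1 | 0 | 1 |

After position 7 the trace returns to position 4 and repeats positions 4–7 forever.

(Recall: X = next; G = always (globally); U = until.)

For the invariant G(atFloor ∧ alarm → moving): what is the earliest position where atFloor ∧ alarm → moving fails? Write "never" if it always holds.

3

Check atFloor ∧ alarm → moving at each position in order: 0 ✓, 1 ✓, 2 ✓.
At position 3 the labels are {alarm, atFloor}, so atFloor ∧ alarm → moving is false there. This is the first violation.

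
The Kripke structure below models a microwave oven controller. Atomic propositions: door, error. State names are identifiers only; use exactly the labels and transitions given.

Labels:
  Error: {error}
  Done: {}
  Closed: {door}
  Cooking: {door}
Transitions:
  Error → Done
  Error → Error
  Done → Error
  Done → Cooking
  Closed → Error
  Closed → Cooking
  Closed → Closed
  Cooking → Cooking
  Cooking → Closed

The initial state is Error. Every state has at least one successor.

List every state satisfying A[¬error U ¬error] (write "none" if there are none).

{Done, Closed, Cooking}

States satisfying ¬error: {Done, Closed, Cooking}.
States satisfying A[¬error U ¬error]: {Done, Closed, Cooking}.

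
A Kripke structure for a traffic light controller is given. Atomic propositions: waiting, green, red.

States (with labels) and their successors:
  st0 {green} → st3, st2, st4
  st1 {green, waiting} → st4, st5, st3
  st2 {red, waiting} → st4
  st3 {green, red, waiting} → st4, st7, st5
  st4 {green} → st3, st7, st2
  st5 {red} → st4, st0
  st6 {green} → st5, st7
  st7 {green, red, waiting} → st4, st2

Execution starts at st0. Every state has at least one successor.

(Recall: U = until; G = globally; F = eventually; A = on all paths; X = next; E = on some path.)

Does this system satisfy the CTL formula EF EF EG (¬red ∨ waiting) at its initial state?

Yes

States satisfying EF EG (¬red ∨ waiting): {st0, st1, st2, st3, st4, st5, st6, st7}.
States satisfying EF EF EG (¬red ∨ waiting): {st0, st1, st2, st3, st4, st5, st6, st7}.
Some path from st0 reaches a state where EF EG (¬red ∨ waiting) holds.
st0 ∈ Sat(EF EF EG (¬red ∨ waiting)).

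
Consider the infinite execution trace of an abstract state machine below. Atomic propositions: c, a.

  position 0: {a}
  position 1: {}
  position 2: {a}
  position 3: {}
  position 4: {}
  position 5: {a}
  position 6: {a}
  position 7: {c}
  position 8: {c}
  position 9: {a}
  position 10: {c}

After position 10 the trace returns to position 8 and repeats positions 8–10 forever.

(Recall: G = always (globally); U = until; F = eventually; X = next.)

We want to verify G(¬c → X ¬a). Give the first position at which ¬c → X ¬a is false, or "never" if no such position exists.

1

Check ¬c → X ¬a at each position in order: 0 ✓.
At position 1 the labels are {} and the next position 2 has {a}, so ¬c → X ¬a is false there. This is the first violation.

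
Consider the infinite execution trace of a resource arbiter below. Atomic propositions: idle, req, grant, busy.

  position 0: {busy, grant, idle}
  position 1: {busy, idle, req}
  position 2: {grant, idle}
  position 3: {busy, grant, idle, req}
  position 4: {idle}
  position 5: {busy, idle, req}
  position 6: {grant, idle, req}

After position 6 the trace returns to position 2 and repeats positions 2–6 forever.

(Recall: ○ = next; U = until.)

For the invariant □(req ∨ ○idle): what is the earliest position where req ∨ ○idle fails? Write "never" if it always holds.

req ∨ ○idle holds at every position 0..6, and those are all the positions the trace ever visits, so the invariant □(req ∨ ○idle) is never violated.

never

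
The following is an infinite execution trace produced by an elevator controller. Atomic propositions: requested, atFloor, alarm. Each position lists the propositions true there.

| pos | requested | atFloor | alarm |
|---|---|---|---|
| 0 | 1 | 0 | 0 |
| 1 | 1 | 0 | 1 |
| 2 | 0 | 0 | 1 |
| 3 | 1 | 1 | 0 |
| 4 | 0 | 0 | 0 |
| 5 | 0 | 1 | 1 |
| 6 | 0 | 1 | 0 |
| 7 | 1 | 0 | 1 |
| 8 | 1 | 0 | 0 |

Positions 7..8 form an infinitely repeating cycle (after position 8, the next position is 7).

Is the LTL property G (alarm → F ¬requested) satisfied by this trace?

Does not hold

alarm → F ¬requested must hold at every position from 0 onward. It fails at position 7, so G (alarm → F ¬requested) is false.
Positions where alarm holds: 1, 2, 5, 7.
Check F ¬requested at each: 1→ok, 2→ok, 5→ok, 7→fails.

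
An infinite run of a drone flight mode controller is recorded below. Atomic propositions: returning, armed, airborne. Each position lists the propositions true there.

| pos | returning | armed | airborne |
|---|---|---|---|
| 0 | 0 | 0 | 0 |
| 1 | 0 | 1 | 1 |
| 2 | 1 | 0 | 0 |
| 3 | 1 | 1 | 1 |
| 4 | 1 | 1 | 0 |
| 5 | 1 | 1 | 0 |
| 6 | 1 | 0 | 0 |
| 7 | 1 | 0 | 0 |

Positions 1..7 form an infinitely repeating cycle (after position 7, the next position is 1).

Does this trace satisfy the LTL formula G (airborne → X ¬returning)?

Does not hold

airborne → X ¬returning must hold at every position from 0 onward. It fails at position 1, so G (airborne → X ¬returning) is false.
Positions where airborne holds: 1, 3.
Check X ¬returning at each: 1→fails, 3→fails.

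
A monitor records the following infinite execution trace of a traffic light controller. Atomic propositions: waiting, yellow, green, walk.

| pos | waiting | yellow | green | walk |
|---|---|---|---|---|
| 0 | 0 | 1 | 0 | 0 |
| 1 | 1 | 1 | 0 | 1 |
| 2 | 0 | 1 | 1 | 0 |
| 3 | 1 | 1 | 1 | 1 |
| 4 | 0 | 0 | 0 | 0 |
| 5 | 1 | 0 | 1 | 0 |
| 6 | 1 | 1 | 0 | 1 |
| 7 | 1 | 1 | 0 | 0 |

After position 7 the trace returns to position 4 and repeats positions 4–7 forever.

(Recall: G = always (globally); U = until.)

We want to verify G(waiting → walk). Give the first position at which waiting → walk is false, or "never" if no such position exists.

Check waiting → walk at each position in order: 0 ✓, 1 ✓, 2 ✓, 3 ✓, 4 ✓.
At position 5 the labels are {green, waiting}, so waiting → walk is false there. This is the first violation.

5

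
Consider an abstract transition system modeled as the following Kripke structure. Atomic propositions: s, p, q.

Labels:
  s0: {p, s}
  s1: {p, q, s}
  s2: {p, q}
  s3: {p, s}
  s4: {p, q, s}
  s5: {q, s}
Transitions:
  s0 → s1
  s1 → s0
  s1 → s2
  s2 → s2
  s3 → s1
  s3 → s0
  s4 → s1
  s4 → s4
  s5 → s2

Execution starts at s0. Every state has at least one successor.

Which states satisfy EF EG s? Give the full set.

States satisfying EG s: {s0, s1, s3, s4}.
States satisfying EF EG s: {s0, s1, s3, s4}.

{s0, s1, s3, s4}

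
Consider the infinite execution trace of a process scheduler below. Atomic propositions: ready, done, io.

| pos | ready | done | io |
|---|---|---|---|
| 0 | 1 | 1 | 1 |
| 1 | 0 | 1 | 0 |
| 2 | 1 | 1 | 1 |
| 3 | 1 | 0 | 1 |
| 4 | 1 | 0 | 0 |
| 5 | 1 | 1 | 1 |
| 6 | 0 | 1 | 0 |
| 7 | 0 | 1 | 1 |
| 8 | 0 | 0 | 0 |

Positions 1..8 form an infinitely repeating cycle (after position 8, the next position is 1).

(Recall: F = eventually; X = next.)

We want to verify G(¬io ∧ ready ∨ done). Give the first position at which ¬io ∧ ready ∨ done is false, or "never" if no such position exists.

Check ¬io ∧ ready ∨ done at each position in order: 0 ✓, 1 ✓, 2 ✓.
At position 3 the labels are {io, ready}, so ¬io ∧ ready ∨ done is false there. This is the first violation.

3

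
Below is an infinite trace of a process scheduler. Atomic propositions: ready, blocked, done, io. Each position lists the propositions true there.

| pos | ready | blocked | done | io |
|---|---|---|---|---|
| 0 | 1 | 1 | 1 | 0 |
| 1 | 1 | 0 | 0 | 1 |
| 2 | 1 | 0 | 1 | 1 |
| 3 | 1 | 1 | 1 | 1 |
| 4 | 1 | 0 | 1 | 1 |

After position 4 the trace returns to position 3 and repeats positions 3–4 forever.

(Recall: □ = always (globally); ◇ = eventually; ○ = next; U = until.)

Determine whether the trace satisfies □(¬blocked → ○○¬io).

Does not hold

¬blocked → ○○¬io must hold at every position from 0 onward. It fails at position 1, so □(¬blocked → ○○¬io) is false.
Positions where ¬blocked holds: 1, 2, 4.
Check ○○¬io at each: 1→fails, 2→fails, 4→fails.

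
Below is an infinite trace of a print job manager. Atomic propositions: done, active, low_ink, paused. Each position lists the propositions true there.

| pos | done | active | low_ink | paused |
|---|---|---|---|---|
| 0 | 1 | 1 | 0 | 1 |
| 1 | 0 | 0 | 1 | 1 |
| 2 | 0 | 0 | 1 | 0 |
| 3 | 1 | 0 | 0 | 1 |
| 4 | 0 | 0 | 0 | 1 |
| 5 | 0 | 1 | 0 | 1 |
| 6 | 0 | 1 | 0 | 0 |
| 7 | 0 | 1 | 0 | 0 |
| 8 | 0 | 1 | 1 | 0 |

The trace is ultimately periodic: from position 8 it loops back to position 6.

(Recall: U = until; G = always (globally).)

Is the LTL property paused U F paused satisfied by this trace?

Satisfied

Walking from position 0: F paused first holds at position 0, and paused holds at every earlier position along the way, so paused U F paused holds.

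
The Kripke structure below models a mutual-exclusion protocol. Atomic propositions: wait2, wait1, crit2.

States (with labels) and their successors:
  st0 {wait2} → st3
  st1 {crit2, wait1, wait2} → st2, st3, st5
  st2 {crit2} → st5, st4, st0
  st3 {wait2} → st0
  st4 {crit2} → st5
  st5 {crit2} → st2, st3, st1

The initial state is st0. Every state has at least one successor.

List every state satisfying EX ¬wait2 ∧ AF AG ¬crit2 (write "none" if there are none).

States satisfying ¬wait2: {st2, st4, st5}.
States satisfying EX ¬wait2: {st1, st2, st4, st5}.
States satisfying AG ¬crit2: {st0, st3}.
States satisfying AF AG ¬crit2: {st0, st3}.
States satisfying EX ¬wait2 ∧ AF AG ¬crit2: ∅.

none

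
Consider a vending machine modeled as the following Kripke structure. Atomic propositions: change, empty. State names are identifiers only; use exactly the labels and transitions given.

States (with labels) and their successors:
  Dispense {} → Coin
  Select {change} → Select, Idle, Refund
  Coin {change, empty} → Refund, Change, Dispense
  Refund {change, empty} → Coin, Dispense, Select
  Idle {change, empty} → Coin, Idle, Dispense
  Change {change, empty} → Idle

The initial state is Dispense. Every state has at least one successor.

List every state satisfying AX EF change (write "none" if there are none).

States satisfying EF change: {Dispense, Select, Coin, Refund, Idle, Change}.
States satisfying AX EF change: {Dispense, Select, Coin, Refund, Idle, Change}.

{Dispense, Select, Coin, Refund, Idle, Change}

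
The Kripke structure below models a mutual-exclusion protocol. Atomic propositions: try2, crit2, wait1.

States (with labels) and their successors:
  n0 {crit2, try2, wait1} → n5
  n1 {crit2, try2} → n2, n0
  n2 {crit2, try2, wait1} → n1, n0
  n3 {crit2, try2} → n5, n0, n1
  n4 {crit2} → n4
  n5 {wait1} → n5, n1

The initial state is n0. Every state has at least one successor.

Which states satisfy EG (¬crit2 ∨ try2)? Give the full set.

States satisfying ¬crit2 ∨ try2: {n0, n1, n2, n3, n5}.
States satisfying EG (¬crit2 ∨ try2): {n0, n1, n2, n3, n5}.

{n0, n1, n2, n3, n5}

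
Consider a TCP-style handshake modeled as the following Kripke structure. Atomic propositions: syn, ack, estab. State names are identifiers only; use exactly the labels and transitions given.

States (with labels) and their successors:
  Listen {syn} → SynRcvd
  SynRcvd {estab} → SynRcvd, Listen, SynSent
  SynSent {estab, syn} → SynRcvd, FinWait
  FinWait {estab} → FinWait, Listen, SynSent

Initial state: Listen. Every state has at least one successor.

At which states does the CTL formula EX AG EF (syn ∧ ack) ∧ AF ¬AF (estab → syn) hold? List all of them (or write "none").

States satisfying AG EF (syn ∧ ack): ∅.
States satisfying EX AG EF (syn ∧ ack): ∅.
States satisfying ¬AF (estab → syn): {SynRcvd, FinWait}.
States satisfying AF ¬AF (estab → syn): {Listen, SynRcvd, SynSent, FinWait}.
States satisfying EX AG EF (syn ∧ ack) ∧ AF ¬AF (estab → syn): ∅.

none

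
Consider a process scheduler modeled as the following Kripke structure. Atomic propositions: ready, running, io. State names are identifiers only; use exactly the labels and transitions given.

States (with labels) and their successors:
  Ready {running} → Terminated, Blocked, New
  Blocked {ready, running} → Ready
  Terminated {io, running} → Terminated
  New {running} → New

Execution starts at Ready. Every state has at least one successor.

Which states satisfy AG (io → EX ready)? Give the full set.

States satisfying io → EX ready: {Ready, Blocked, New}.
States satisfying AG (io → EX ready): {New}.

{New}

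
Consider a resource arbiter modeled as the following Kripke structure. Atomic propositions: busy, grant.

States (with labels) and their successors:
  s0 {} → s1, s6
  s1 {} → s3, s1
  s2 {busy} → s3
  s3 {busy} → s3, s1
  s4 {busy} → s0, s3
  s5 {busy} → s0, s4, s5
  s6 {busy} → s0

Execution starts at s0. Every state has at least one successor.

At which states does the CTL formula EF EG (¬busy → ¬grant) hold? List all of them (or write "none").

{s0, s1, s2, s3, s4, s5, s6}

States satisfying EG (¬busy → ¬grant): {s0, s1, s2, s3, s4, s5, s6}.
States satisfying EF EG (¬busy → ¬grant): {s0, s1, s2, s3, s4, s5, s6}.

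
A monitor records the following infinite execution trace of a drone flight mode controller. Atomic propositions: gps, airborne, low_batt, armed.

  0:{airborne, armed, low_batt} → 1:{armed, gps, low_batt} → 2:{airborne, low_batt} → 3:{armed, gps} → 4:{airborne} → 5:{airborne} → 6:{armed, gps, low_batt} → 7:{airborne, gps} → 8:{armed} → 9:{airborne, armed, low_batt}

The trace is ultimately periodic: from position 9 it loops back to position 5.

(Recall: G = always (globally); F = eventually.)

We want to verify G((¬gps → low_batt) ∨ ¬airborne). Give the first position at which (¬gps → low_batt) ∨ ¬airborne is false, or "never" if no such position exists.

Check (¬gps → low_batt) ∨ ¬airborne at each position in order: 0 ✓, 1 ✓, 2 ✓, 3 ✓.
At position 4 the labels are {airborne}, so (¬gps → low_batt) ∨ ¬airborne is false there. This is the first violation.

4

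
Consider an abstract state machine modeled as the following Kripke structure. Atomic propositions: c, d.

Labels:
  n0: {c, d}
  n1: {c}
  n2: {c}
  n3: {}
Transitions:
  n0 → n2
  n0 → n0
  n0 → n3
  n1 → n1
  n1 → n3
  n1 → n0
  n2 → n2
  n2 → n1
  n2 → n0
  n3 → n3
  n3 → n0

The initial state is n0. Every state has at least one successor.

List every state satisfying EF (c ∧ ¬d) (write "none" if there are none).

States satisfying c ∧ ¬d: {n1, n2}.
States satisfying EF (c ∧ ¬d): {n0, n1, n2, n3}.

{n0, n1, n2, n3}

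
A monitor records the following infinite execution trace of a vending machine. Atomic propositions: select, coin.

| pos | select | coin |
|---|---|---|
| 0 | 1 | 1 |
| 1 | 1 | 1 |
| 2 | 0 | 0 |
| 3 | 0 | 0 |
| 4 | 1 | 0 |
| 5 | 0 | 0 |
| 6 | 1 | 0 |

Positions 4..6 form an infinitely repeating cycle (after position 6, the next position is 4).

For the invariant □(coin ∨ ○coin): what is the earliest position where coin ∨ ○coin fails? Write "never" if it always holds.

2

Check coin ∨ ○coin at each position in order: 0 ✓, 1 ✓.
At position 2 the labels are {} and the next position 3 has {}, so coin ∨ ○coin is false there. This is the first violation.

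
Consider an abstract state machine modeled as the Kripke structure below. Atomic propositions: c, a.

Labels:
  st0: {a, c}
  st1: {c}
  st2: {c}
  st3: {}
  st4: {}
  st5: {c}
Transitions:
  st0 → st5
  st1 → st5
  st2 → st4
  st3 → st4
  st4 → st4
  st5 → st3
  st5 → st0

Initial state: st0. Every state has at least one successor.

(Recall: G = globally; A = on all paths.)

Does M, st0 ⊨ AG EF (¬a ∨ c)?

States satisfying EF (¬a ∨ c): {st0, st1, st2, st3, st4, st5}.
States satisfying AG EF (¬a ∨ c): {st0, st1, st2, st3, st4, st5}.
Every state reachable from st0 satisfies EF (¬a ∨ c).
st0 ∈ Sat(AG EF (¬a ∨ c)).

Yes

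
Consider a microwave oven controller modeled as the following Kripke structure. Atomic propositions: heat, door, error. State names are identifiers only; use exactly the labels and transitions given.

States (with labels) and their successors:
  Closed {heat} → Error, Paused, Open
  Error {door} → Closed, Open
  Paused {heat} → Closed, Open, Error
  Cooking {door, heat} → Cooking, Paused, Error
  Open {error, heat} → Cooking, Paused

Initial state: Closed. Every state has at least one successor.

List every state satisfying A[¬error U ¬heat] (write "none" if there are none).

{Error}

States satisfying ¬error: {Closed, Error, Paused, Cooking}.
States satisfying ¬heat: {Error}.
States satisfying A[¬error U ¬heat]: {Error}.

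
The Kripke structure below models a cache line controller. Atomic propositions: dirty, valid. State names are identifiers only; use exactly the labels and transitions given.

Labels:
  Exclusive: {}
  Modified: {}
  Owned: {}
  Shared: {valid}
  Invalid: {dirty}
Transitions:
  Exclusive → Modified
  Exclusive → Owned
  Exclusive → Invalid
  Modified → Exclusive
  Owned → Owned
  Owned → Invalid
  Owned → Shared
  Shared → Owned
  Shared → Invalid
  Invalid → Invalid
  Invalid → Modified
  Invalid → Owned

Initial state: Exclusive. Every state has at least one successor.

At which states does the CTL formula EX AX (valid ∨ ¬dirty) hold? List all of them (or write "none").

{Exclusive, Invalid}

States satisfying AX (valid ∨ ¬dirty): {Modified}.
States satisfying EX AX (valid ∨ ¬dirty): {Exclusive, Invalid}.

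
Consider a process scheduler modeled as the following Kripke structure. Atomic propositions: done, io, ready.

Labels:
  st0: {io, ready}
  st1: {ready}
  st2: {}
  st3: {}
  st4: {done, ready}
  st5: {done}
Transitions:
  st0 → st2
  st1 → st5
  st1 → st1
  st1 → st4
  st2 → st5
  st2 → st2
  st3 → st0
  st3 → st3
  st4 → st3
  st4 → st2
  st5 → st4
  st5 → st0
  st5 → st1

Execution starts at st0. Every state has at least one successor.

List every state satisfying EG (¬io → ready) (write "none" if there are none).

States satisfying ¬io → ready: {st0, st1, st4}.
States satisfying EG (¬io → ready): {st1}.

{st1}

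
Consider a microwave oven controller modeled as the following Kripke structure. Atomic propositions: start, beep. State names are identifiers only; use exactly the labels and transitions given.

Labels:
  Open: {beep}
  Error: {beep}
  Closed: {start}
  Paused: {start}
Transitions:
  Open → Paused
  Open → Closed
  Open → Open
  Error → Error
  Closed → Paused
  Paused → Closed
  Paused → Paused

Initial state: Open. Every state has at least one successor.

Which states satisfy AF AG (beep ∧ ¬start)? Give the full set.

States satisfying AG (beep ∧ ¬start): {Error}.
States satisfying AF AG (beep ∧ ¬start): {Error}.

{Error}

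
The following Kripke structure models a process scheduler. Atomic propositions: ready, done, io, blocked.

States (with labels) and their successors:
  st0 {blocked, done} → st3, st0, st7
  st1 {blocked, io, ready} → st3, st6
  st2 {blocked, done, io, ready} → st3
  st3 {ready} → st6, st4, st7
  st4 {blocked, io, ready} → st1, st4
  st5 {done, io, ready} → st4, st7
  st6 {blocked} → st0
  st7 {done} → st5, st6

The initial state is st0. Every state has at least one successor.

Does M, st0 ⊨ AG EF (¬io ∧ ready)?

Satisfied

States satisfying EF (¬io ∧ ready): {st0, st1, st2, st3, st4, st5, st6, st7}.
States satisfying AG EF (¬io ∧ ready): {st0, st1, st2, st3, st4, st5, st6, st7}.
Every state reachable from st0 satisfies EF (¬io ∧ ready).
st0 ∈ Sat(AG EF (¬io ∧ ready)).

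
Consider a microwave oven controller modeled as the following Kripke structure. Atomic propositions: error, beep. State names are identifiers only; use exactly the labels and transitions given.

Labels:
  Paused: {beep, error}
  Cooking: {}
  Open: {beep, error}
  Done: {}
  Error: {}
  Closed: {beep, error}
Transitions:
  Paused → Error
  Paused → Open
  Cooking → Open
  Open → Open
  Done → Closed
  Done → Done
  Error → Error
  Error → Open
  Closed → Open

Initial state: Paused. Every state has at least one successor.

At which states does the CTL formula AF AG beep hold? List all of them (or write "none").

{Cooking, Open, Closed}

States satisfying AG beep: {Open, Closed}.
States satisfying AF AG beep: {Cooking, Open, Closed}.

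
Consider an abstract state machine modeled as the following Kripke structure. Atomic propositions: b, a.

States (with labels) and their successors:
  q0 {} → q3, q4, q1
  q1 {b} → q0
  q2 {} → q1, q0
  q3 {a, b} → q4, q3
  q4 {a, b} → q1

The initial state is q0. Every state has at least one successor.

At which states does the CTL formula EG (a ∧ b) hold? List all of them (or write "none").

States satisfying a ∧ b: {q3, q4}.
States satisfying EG (a ∧ b): {q3}.

{q3}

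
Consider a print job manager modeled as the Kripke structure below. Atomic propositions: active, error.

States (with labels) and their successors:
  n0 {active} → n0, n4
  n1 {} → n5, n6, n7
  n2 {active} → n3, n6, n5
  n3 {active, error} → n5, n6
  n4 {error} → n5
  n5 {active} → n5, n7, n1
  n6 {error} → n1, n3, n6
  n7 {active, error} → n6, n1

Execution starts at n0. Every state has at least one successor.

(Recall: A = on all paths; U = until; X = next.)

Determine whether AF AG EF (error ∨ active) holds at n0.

Satisfied

States satisfying AG EF (error ∨ active): {n0, n1, n2, n3, n4, n5, n6, n7}.
States satisfying AF AG EF (error ∨ active): {n0, n1, n2, n3, n4, n5, n6, n7}.
n0 ∈ Sat(AF AG EF (error ∨ active)).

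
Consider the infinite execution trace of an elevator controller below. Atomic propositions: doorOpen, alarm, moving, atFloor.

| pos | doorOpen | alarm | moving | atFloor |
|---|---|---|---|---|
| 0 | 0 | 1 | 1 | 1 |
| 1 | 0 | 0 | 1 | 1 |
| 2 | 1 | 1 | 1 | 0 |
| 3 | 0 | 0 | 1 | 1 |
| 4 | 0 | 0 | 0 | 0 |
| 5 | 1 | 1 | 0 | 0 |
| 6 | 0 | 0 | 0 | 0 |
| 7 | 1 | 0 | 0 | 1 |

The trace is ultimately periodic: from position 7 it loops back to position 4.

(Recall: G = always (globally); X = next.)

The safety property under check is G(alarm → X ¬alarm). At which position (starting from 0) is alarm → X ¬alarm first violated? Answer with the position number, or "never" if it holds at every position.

alarm → X ¬alarm holds at every position 0..7, and those are all the positions the trace ever visits, so the invariant G(alarm → X ¬alarm) is never violated.

never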